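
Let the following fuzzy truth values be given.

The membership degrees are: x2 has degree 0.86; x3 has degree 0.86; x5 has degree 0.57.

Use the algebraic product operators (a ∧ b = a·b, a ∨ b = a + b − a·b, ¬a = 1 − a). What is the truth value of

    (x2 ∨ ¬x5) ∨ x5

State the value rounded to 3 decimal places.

¬x5 = 1 − 0.5700 = 0.4300
x2 ∨ ¬x5 = a + b − a·b on (0.8600, 0.4300) = 0.9202
(x2 ∨ ¬x5) ∨ x5 = a + b − a·b on (0.9202, 0.5700) = 0.9657

0.966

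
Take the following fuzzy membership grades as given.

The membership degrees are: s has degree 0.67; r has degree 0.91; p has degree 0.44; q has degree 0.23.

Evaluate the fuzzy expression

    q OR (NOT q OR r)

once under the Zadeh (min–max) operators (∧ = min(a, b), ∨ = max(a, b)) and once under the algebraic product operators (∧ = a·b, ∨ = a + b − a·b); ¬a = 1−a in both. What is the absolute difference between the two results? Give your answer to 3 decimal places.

Under Zadeh (min–max):
  NOT q = 1 − 0.23 = 0.77
  NOT q OR r = max(a, b) on (0.77, 0.91) = 0.91
  q OR (NOT q OR r) = max(a, b) on (0.23, 0.91) = 0.91
  → value = 0.9100
Under algebraic product:
  NOT q = 1 − 0.2300 = 0.7700
  NOT q OR r = a + b − a·b on (0.7700, 0.9100) = 0.9793
  q OR (NOT q OR r) = a + b − a·b on (0.2300, 0.9793) = 0.9841
  → value = 0.9841
|0.9100 − 0.9841| = 0.074

0.074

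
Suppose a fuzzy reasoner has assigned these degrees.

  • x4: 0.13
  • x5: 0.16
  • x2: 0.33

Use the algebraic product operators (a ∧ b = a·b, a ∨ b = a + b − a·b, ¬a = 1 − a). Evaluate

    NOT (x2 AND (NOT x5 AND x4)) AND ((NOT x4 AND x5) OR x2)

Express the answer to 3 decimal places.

NOT x5 = 1 − 0.1600 = 0.8400
NOT x5 AND x4 = a·b on (0.8400, 0.1300) = 0.1092
x2 AND (NOT x5 AND x4) = a·b on (0.3300, 0.1092) = 0.0360
NOT (x2 AND (NOT x5 AND x4)) = 1 − 0.0360 = 0.9640
NOT x4 = 1 − 0.1300 = 0.8700
NOT x4 AND x5 = a·b on (0.8700, 0.1600) = 0.1392
(NOT x4 AND x5) OR x2 = a + b − a·b on (0.1392, 0.3300) = 0.4233
NOT (x2 AND (NOT x5 AND x4)) AND ((NOT x4 AND x5) OR x2) = a·b on (0.9640, 0.4233) = 0.4080

0.408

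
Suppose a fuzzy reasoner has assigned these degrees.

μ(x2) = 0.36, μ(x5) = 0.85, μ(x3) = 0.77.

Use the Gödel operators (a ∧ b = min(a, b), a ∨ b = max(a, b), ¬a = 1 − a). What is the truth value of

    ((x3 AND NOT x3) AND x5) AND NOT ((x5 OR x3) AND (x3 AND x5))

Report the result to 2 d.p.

NOT x3 = 1 − 0.77 = 0.23
x3 AND NOT x3 = min(a, b) on (0.77, 0.23) = 0.23
(x3 AND NOT x3) AND x5 = min(a, b) on (0.23, 0.85) = 0.23
x5 OR x3 = max(a, b) on (0.85, 0.77) = 0.85
x3 AND x5 = min(a, b) on (0.77, 0.85) = 0.77
(x5 OR x3) AND (x3 AND x5) = min(a, b) on (0.85, 0.77) = 0.77
NOT ((x5 OR x3) AND (x3 AND x5)) = 1 − 0.77 = 0.23
((x3 AND NOT x3) AND x5) AND NOT ((x5 OR x3) AND (x3 AND x5)) = min(a, b) on (0.23, 0.23) = 0.23

0.23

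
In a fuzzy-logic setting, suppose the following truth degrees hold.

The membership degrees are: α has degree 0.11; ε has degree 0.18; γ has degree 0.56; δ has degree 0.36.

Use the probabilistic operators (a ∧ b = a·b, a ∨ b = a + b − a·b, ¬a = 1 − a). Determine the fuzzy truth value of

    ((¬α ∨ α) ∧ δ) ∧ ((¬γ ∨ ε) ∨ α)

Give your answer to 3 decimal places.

¬α = 1 − 0.1100 = 0.8900
¬α ∨ α = a + b − a·b on (0.8900, 0.1100) = 0.9021
(¬α ∨ α) ∧ δ = a·b on (0.9021, 0.3600) = 0.3248
¬γ = 1 − 0.5600 = 0.4400
¬γ ∨ ε = a + b − a·b on (0.4400, 0.1800) = 0.5408
(¬γ ∨ ε) ∨ α = a + b − a·b on (0.5408, 0.1100) = 0.5913
((¬α ∨ α) ∧ δ) ∧ ((¬γ ∨ ε) ∨ α) = a·b on (0.3248, 0.5913) = 0.1920

0.192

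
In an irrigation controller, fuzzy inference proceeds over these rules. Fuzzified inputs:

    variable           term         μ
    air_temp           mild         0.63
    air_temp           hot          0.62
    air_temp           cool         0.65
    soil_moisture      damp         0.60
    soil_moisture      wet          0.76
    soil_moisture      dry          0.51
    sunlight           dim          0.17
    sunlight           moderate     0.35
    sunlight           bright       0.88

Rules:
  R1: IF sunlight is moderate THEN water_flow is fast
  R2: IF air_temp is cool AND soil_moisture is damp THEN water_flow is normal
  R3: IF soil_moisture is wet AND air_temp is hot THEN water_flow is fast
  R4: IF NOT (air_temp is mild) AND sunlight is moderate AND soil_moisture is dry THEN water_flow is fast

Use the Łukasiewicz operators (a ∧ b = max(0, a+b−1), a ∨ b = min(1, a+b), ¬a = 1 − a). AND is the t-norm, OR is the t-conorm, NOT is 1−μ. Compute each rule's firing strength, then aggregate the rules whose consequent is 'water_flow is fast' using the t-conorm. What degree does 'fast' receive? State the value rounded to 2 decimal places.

0.73

R1: moderate=0.35 → w = 0.35
R2: cool=0.65, damp=0.60; AND[max(0, a+b−1)] → w = 0.25
R3: wet=0.76, hot=0.62; AND[max(0, a+b−1)] → w = 0.38
R4: ¬mild=1−0.63=0.37, moderate=0.35, dry=0.51; AND[max(0, a+b−1)] → w = 0.00
Rules with consequent 'fast': {R1, R3, R4} → strengths 0.35, 0.38, 0.00
Aggregate via t-conorm [min(1, a+b)]: 0.73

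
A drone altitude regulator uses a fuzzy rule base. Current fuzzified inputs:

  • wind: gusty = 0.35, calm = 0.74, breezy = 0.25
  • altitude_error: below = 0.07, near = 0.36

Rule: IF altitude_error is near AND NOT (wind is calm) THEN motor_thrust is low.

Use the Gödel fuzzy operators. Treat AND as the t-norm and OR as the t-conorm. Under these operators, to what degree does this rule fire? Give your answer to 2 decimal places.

0.26

firing strength: near=0.36, ¬calm=1−0.74=0.26; AND[min(a, b)] → w = 0.26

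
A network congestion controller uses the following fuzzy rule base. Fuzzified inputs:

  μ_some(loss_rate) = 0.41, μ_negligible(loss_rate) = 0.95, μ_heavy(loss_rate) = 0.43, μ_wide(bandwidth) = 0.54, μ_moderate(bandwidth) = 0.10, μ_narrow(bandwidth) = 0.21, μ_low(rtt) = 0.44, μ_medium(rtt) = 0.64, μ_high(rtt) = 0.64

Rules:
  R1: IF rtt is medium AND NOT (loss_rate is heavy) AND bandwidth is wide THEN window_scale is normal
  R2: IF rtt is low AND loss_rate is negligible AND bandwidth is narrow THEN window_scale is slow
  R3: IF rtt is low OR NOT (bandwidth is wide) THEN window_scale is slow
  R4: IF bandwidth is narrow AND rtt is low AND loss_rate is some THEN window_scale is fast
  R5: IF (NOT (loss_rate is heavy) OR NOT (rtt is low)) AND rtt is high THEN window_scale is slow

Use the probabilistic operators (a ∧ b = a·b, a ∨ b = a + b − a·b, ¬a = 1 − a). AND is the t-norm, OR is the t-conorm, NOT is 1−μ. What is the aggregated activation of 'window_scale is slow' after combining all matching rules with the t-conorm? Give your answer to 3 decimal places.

R1: medium=0.64, ¬heavy=1−0.43=0.57, wide=0.54; AND[a·b] → w = 0.1970
R2: low=0.44, negligible=0.95, narrow=0.21; AND[a·b] → w = 0.0878
R3: low=0.44, ¬wide=1−0.54=0.46; OR[a + b − a·b] → w = 0.6976
R4: narrow=0.21, low=0.44, some=0.41; AND[a·b] → w = 0.0379
R5: (¬heavy=1−0.43=0.57 OR ¬low=1−0.44=0.56) = 0.8108; AND[a·b] with high=0.64 → w = 0.5189
Rules with consequent 'slow': {R2, R3, R5} → strengths 0.0878, 0.6976, 0.5189
Aggregate via t-conorm [a + b − a·b]: 0.8673

0.867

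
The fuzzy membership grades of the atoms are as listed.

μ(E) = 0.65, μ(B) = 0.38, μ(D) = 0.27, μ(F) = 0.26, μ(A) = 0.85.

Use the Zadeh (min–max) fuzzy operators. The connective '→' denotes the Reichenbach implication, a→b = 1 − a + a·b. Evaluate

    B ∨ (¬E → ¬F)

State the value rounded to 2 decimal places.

¬E = 1 − 0.65 = 0.35
¬F = 1 − 0.26 = 0.74
¬E → ¬F  [Reichenbach: 1 − a + a·b] with a=0.35, b=0.74 → 0.91
B ∨ (¬E → ¬F) = max(a, b) on (0.38, 0.91) = 0.91

0.91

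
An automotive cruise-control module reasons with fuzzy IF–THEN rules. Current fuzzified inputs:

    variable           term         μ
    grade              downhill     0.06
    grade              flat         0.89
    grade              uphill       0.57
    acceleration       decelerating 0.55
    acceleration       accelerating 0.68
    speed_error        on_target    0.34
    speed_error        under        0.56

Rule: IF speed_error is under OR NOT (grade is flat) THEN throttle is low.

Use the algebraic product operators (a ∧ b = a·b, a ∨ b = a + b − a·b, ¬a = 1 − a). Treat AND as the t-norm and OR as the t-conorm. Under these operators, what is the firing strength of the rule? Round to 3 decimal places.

0.608

firing strength: under=0.56, ¬flat=1−0.89=0.11; OR[a + b − a·b] → w = 0.6084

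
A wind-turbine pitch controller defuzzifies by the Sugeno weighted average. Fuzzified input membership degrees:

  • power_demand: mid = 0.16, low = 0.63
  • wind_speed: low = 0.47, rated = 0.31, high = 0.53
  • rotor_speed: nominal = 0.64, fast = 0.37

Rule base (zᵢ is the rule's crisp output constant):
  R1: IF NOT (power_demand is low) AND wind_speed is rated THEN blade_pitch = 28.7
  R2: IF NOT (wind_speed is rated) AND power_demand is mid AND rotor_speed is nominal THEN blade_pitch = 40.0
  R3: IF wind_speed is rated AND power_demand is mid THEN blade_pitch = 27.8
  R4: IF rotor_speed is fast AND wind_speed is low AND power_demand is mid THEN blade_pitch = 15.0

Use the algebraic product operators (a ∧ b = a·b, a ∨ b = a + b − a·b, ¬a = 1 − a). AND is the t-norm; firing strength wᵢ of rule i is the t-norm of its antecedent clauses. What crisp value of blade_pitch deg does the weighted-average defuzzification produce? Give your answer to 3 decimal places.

R1 (z=28.7): ¬low=1−0.63=0.37, rated=0.31; AND[a·b] → w = 0.1147
R2 (z=40.0): ¬rated=1−0.31=0.69, mid=0.16, nominal=0.64; AND[a·b] → w = 0.0707
R3 (z=27.8): rated=0.31, mid=0.16; AND[a·b] → w = 0.0496
R4 (z=15.0): fast=0.37, low=0.47, mid=0.16; AND[a·b] → w = 0.0278
Weighted average = (0.1147·28.7 + 0.0707·40.0 + 0.0496·27.8 + 0.0278·15.0) / (0.1147 + 0.0707 + 0.0496 + 0.0278)
  = 7.9144 / 0.2628 = 30.118

30.118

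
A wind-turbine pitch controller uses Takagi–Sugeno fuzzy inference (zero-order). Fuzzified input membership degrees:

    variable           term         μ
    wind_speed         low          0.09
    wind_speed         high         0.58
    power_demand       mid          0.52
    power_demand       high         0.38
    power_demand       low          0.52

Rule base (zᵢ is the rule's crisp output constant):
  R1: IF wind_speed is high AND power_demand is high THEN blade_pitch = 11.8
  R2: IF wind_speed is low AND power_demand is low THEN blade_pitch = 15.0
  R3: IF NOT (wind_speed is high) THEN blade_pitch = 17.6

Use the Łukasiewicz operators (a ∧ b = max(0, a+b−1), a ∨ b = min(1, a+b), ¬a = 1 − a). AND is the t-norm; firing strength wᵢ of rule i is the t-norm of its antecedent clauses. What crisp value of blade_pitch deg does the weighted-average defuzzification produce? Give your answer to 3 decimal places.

R1 (z=11.8): high=0.58, high=0.38; AND[max(0, a+b−1)] → w = 0.00
R2 (z=15.0): low=0.09, low=0.52; AND[max(0, a+b−1)] → w = 0.00
R3 (z=17.6): ¬high=1−0.58=0.42 → w = 0.42
Weighted average = (0.00·11.8 + 0.00·15.0 + 0.42·17.6) / (0.00 + 0.00 + 0.42)
  = 7.3920 / 0.4200 = 17.600

17.600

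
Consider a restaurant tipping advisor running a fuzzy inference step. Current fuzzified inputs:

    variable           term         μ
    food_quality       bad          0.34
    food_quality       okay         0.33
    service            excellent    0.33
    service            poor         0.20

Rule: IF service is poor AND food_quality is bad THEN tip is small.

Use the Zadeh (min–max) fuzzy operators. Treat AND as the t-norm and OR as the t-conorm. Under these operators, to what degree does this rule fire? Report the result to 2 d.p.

0.20

firing strength: poor=0.20, bad=0.34; AND[min(a, b)] → w = 0.20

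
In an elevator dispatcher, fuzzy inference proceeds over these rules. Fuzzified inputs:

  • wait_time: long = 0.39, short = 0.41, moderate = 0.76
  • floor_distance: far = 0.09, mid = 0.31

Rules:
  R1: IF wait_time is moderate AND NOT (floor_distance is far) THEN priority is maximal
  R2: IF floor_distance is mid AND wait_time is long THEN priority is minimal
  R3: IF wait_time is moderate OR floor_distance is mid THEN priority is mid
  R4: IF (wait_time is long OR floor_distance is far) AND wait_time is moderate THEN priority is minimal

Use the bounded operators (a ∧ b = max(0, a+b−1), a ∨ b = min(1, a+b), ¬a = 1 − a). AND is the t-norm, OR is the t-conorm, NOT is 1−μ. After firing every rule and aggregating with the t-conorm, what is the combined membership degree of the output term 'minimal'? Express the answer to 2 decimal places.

0.24

R1: moderate=0.76, ¬far=1−0.09=0.91; AND[max(0, a+b−1)] → w = 0.67
R2: mid=0.31, long=0.39; AND[max(0, a+b−1)] → w = 0.00
R3: moderate=0.76, mid=0.31; OR[min(1, a+b)] → w = 1.00
R4: (long=0.39 OR far=0.09) = 0.48; AND[max(0, a+b−1)] with moderate=0.76 → w = 0.24
Rules with consequent 'minimal': {R2, R4} → strengths 0.00, 0.24
Aggregate via t-conorm [min(1, a+b)]: 0.24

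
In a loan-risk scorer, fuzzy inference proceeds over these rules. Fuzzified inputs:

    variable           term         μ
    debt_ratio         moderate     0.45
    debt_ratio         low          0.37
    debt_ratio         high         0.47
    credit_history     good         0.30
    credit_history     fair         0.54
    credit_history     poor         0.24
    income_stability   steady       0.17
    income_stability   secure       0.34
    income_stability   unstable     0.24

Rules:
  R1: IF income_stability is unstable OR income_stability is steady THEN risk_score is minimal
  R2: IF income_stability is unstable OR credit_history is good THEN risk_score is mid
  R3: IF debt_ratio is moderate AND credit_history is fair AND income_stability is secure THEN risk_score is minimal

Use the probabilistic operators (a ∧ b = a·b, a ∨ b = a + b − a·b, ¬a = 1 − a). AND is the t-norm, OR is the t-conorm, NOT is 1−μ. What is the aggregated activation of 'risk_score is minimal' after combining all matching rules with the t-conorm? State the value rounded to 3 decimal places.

0.421

R1: unstable=0.24, steady=0.17; OR[a + b − a·b] → w = 0.3692
R2: unstable=0.24, good=0.30; OR[a + b − a·b] → w = 0.4680
R3: moderate=0.45, fair=0.54, secure=0.34; AND[a·b] → w = 0.0826
Rules with consequent 'minimal': {R1, R3} → strengths 0.3692, 0.0826
Aggregate via t-conorm [a + b − a·b]: 0.4213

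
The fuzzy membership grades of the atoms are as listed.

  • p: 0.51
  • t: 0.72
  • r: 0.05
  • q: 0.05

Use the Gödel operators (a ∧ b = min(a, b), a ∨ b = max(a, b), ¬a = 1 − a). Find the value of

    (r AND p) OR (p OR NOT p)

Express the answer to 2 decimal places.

r AND p = min(a, b) on (0.05, 0.51) = 0.05
NOT p = 1 − 0.51 = 0.49
p OR NOT p = max(a, b) on (0.51, 0.49) = 0.51
(r AND p) OR (p OR NOT p) = max(a, b) on (0.05, 0.51) = 0.51

0.51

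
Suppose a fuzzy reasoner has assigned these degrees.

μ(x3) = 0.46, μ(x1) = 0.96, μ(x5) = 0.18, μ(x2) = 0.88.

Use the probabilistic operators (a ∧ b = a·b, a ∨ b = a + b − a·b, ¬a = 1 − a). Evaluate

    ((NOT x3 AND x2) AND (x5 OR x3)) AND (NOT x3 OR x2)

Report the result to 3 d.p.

0.250

NOT x3 = 1 − 0.4600 = 0.5400
NOT x3 AND x2 = a·b on (0.5400, 0.8800) = 0.4752
x5 OR x3 = a + b − a·b on (0.1800, 0.4600) = 0.5572
(NOT x3 AND x2) AND (x5 OR x3) = a·b on (0.4752, 0.5572) = 0.2648
NOT x3 = 1 − 0.4600 = 0.5400
NOT x3 OR x2 = a + b − a·b on (0.5400, 0.8800) = 0.9448
((NOT x3 AND x2) AND (x5 OR x3)) AND (NOT x3 OR x2) = a·b on (0.2648, 0.9448) = 0.2502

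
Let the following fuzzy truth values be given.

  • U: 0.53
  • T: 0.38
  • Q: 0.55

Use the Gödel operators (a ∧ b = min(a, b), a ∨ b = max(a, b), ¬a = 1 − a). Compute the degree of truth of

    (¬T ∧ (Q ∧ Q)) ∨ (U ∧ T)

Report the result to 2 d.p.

0.55

¬T = 1 − 0.38 = 0.62
Q ∧ Q = min(a, b) on (0.55, 0.55) = 0.55
¬T ∧ (Q ∧ Q) = min(a, b) on (0.62, 0.55) = 0.55
U ∧ T = min(a, b) on (0.53, 0.38) = 0.38
(¬T ∧ (Q ∧ Q)) ∨ (U ∧ T) = max(a, b) on (0.55, 0.38) = 0.55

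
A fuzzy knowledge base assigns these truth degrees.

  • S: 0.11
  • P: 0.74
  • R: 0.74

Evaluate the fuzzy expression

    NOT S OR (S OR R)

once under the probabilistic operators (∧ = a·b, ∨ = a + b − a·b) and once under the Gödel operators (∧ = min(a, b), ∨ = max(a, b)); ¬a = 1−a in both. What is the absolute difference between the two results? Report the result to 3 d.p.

Under probabilistic:
  NOT S = 1 − 0.1100 = 0.8900
  S OR R = a + b − a·b on (0.1100, 0.7400) = 0.7686
  NOT S OR (S OR R) = a + b − a·b on (0.8900, 0.7686) = 0.9745
  → value = 0.9745
Under Gödel:
  NOT S = 1 − 0.11 = 0.89
  S OR R = max(a, b) on (0.11, 0.74) = 0.74
  NOT S OR (S OR R) = max(a, b) on (0.89, 0.74) = 0.89
  → value = 0.8900
|0.9745 − 0.8900| = 0.085

0.085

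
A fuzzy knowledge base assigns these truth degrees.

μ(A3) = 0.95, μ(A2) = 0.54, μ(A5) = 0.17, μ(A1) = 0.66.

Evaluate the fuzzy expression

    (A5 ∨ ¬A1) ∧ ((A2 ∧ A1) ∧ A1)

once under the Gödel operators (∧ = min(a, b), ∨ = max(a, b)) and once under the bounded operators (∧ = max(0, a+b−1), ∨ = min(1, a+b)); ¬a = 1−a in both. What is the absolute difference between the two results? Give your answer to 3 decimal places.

0.340

Under Gödel:
  ¬A1 = 1 − 0.66 = 0.34
  A5 ∨ ¬A1 = max(a, b) on (0.17, 0.34) = 0.34
  A2 ∧ A1 = min(a, b) on (0.54, 0.66) = 0.54
  (A2 ∧ A1) ∧ A1 = min(a, b) on (0.54, 0.66) = 0.54
  (A5 ∨ ¬A1) ∧ ((A2 ∧ A1) ∧ A1) = min(a, b) on (0.34, 0.54) = 0.34
  → value = 0.3400
Under bounded:
  ¬A1 = 1 − 0.66 = 0.34
  A5 ∨ ¬A1 = min(1, a+b) on (0.17, 0.34) = 0.51
  A2 ∧ A1 = max(0, a+b−1) on (0.54, 0.66) = 0.20
  (A2 ∧ A1) ∧ A1 = max(0, a+b−1) on (0.20, 0.66) = 0.00
  (A5 ∨ ¬A1) ∧ ((A2 ∧ A1) ∧ A1) = max(0, a+b−1) on (0.51, 0.00) = 0.00
  → value = 0.0000
|0.3400 − 0.0000| = 0.340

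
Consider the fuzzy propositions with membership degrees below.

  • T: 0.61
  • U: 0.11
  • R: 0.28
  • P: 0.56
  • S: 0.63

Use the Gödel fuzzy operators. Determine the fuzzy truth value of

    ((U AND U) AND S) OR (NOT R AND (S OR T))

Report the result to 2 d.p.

0.63

U AND U = min(a, b) on (0.11, 0.11) = 0.11
(U AND U) AND S = min(a, b) on (0.11, 0.63) = 0.11
NOT R = 1 − 0.28 = 0.72
S OR T = max(a, b) on (0.63, 0.61) = 0.63
NOT R AND (S OR T) = min(a, b) on (0.72, 0.63) = 0.63
((U AND U) AND S) OR (NOT R AND (S OR T)) = max(a, b) on (0.11, 0.63) = 0.63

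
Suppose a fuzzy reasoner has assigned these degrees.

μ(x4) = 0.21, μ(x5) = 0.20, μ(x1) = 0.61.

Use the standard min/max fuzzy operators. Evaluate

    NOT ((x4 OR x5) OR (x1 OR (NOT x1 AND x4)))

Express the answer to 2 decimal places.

x4 OR x5 = max(a, b) on (0.21, 0.20) = 0.21
NOT x1 = 1 − 0.61 = 0.39
NOT x1 AND x4 = min(a, b) on (0.39, 0.21) = 0.21
x1 OR (NOT x1 AND x4) = max(a, b) on (0.61, 0.21) = 0.61
(x4 OR x5) OR (x1 OR (NOT x1 AND x4)) = max(a, b) on (0.21, 0.61) = 0.61
NOT ((x4 OR x5) OR (x1 OR (NOT x1 AND x4))) = 1 − 0.61 = 0.39

0.39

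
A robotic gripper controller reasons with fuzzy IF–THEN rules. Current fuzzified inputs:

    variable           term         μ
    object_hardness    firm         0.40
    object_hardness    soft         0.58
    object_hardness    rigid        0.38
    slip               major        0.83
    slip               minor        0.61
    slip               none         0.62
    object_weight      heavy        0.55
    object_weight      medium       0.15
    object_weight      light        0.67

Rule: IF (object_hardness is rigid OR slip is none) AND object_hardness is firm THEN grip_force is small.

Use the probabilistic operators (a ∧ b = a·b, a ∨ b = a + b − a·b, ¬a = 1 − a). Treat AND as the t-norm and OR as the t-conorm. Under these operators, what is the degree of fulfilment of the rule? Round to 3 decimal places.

0.306

firing strength: (rigid=0.38 OR none=0.62) = 0.7644; AND[a·b] with firm=0.40 → w = 0.3058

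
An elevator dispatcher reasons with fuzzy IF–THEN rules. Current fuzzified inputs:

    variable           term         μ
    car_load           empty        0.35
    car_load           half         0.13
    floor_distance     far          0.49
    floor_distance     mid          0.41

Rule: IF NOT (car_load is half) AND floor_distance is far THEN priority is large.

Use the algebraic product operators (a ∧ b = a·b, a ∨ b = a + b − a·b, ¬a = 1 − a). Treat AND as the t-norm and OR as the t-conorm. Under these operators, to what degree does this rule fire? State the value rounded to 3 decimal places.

firing strength: ¬half=1−0.13=0.87, far=0.49; AND[a·b] → w = 0.4263

0.426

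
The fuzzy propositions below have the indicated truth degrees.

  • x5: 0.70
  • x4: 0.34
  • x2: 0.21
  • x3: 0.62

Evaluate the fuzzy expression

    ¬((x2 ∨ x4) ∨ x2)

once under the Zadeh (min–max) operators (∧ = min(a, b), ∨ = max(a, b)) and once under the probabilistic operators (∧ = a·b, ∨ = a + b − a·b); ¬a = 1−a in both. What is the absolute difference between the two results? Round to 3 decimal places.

Under Zadeh (min–max):
  x2 ∨ x4 = max(a, b) on (0.21, 0.34) = 0.34
  (x2 ∨ x4) ∨ x2 = max(a, b) on (0.34, 0.21) = 0.34
  ¬((x2 ∨ x4) ∨ x2) = 1 − 0.34 = 0.66
  → value = 0.6600
Under probabilistic:
  x2 ∨ x4 = a + b − a·b on (0.2100, 0.3400) = 0.4786
  (x2 ∨ x4) ∨ x2 = a + b − a·b on (0.4786, 0.2100) = 0.5881
  ¬((x2 ∨ x4) ∨ x2) = 1 − 0.5881 = 0.4119
  → value = 0.4119
|0.6600 − 0.4119| = 0.248

0.248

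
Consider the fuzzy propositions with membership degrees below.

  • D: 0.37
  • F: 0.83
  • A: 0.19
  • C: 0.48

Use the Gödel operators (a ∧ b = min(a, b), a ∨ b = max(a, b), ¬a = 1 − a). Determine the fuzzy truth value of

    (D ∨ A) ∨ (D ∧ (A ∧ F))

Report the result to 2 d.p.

0.37

D ∨ A = max(a, b) on (0.37, 0.19) = 0.37
A ∧ F = min(a, b) on (0.19, 0.83) = 0.19
D ∧ (A ∧ F) = min(a, b) on (0.37, 0.19) = 0.19
(D ∨ A) ∨ (D ∧ (A ∧ F)) = max(a, b) on (0.37, 0.19) = 0.37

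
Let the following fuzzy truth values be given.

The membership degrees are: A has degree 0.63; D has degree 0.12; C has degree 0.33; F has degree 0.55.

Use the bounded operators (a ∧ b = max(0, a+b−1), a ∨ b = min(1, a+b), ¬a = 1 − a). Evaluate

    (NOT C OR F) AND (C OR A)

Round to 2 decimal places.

NOT C = 1 − 0.33 = 0.67
NOT C OR F = min(1, a+b) on (0.67, 0.55) = 1.00
C OR A = min(1, a+b) on (0.33, 0.63) = 0.96
(NOT C OR F) AND (C OR A) = max(0, a+b−1) on (1.00, 0.96) = 0.96

0.96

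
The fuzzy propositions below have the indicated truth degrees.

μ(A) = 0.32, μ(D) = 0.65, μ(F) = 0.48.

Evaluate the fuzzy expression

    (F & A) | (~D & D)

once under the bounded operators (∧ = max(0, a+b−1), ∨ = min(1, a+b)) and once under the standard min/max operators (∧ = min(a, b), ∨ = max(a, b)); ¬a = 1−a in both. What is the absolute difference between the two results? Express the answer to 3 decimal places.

Under bounded:
  F & A = max(0, a+b−1) on (0.48, 0.32) = 0.00
  ~D = 1 − 0.65 = 0.35
  ~D & D = max(0, a+b−1) on (0.35, 0.65) = 0.00
  (F & A) | (~D & D) = min(1, a+b) on (0.00, 0.00) = 0.00
  → value = 0.0000
Under standard min/max:
  F & A = min(a, b) on (0.48, 0.32) = 0.32
  ~D = 1 − 0.65 = 0.35
  ~D & D = min(a, b) on (0.35, 0.65) = 0.35
  (F & A) | (~D & D) = max(a, b) on (0.32, 0.35) = 0.35
  → value = 0.3500
|0.0000 − 0.3500| = 0.350

0.350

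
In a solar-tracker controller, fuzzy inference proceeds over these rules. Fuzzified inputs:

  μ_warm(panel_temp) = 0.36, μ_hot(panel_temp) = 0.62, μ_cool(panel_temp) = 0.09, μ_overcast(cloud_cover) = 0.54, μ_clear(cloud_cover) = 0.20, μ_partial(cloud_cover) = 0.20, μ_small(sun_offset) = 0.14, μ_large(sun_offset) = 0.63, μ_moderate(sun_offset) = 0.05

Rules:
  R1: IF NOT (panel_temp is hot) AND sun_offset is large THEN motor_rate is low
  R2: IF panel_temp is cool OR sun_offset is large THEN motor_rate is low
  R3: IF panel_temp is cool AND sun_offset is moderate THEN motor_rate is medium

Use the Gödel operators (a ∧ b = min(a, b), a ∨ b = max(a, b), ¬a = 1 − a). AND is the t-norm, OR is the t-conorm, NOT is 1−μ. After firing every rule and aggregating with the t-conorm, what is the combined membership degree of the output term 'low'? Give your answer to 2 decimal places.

0.63

R1: ¬hot=1−0.62=0.38, large=0.63; AND[min(a, b)] → w = 0.38
R2: cool=0.09, large=0.63; OR[max(a, b)] → w = 0.63
R3: cool=0.09, moderate=0.05; AND[min(a, b)] → w = 0.05
Rules with consequent 'low': {R1, R2} → strengths 0.38, 0.63
Aggregate via t-conorm [max(a, b)]: 0.63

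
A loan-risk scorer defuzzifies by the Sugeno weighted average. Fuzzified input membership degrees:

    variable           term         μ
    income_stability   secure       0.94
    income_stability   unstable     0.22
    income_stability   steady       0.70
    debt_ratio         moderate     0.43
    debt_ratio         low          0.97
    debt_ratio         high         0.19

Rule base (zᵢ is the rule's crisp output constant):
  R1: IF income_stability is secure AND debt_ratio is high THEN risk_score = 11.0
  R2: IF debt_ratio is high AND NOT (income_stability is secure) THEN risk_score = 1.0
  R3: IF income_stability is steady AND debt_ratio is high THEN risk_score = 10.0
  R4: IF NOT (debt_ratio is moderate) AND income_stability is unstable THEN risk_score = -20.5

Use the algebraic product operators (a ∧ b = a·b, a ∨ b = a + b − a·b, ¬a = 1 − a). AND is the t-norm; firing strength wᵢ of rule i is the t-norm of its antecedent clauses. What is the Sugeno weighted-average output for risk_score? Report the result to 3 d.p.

R1 (z=11.0): secure=0.94, high=0.19; AND[a·b] → w = 0.1786
R2 (z=1.0): high=0.19, ¬secure=1−0.94=0.06; AND[a·b] → w = 0.0114
R3 (z=10.0): steady=0.70, high=0.19; AND[a·b] → w = 0.1330
R4 (z=-20.5): ¬moderate=1−0.43=0.57, unstable=0.22; AND[a·b] → w = 0.1254
Weighted average = (0.1786·11.0 + 0.0114·1.0 + 0.1330·10.0 + 0.1254·-20.5) / (0.1786 + 0.0114 + 0.1330 + 0.1254)
  = 0.7353 / 0.4484 = 1.640

1.640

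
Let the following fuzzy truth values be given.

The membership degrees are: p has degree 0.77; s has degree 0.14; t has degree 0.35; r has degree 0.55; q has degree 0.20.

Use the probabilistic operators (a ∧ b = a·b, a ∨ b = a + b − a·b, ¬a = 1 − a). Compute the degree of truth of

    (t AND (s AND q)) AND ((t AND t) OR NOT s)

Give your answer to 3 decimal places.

s AND q = a·b on (0.1400, 0.2000) = 0.0280
t AND (s AND q) = a·b on (0.3500, 0.0280) = 0.0098
t AND t = a·b on (0.3500, 0.3500) = 0.1225
NOT s = 1 − 0.1400 = 0.8600
(t AND t) OR NOT s = a + b − a·b on (0.1225, 0.8600) = 0.8771
(t AND (s AND q)) AND ((t AND t) OR NOT s) = a·b on (0.0098, 0.8771) = 0.0086

0.009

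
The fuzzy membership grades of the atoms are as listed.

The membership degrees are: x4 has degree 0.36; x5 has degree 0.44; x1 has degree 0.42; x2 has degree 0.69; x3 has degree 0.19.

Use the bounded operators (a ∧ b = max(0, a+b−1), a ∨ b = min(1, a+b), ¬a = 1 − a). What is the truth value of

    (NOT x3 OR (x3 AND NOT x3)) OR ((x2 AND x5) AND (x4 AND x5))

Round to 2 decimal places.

0.81

NOT x3 = 1 − 0.19 = 0.81
NOT x3 = 1 − 0.19 = 0.81
x3 AND NOT x3 = max(0, a+b−1) on (0.19, 0.81) = 0.00
NOT x3 OR (x3 AND NOT x3) = min(1, a+b) on (0.81, 0.00) = 0.81
x2 AND x5 = max(0, a+b−1) on (0.69, 0.44) = 0.13
x4 AND x5 = max(0, a+b−1) on (0.36, 0.44) = 0.00
(x2 AND x5) AND (x4 AND x5) = max(0, a+b−1) on (0.13, 0.00) = 0.00
(NOT x3 OR (x3 AND NOT x3)) OR ((x2 AND x5) AND (x4 AND x5)) = min(1, a+b) on (0.81, 0.00) = 0.81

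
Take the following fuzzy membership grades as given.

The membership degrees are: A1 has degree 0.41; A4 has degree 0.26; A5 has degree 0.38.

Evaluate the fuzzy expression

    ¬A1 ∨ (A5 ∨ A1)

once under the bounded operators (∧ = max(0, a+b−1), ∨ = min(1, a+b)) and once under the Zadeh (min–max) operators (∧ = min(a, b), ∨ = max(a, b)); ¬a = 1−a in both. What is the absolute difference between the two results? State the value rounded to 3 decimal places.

0.410

Under bounded:
  ¬A1 = 1 − 0.41 = 0.59
  A5 ∨ A1 = min(1, a+b) on (0.38, 0.41) = 0.79
  ¬A1 ∨ (A5 ∨ A1) = min(1, a+b) on (0.59, 0.79) = 1.00
  → value = 1.0000
Under Zadeh (min–max):
  ¬A1 = 1 − 0.41 = 0.59
  A5 ∨ A1 = max(a, b) on (0.38, 0.41) = 0.41
  ¬A1 ∨ (A5 ∨ A1) = max(a, b) on (0.59, 0.41) = 0.59
  → value = 0.5900
|1.0000 − 0.5900| = 0.410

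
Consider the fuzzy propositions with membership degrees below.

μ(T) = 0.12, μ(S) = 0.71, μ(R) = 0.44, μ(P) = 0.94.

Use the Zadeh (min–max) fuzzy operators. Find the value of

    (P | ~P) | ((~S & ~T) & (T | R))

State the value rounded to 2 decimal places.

~P = 1 − 0.94 = 0.06
P | ~P = max(a, b) on (0.94, 0.06) = 0.94
~S = 1 − 0.71 = 0.29
~T = 1 − 0.12 = 0.88
~S & ~T = min(a, b) on (0.29, 0.88) = 0.29
T | R = max(a, b) on (0.12, 0.44) = 0.44
(~S & ~T) & (T | R) = min(a, b) on (0.29, 0.44) = 0.29
(P | ~P) | ((~S & ~T) & (T | R)) = max(a, b) on (0.94, 0.29) = 0.94

0.94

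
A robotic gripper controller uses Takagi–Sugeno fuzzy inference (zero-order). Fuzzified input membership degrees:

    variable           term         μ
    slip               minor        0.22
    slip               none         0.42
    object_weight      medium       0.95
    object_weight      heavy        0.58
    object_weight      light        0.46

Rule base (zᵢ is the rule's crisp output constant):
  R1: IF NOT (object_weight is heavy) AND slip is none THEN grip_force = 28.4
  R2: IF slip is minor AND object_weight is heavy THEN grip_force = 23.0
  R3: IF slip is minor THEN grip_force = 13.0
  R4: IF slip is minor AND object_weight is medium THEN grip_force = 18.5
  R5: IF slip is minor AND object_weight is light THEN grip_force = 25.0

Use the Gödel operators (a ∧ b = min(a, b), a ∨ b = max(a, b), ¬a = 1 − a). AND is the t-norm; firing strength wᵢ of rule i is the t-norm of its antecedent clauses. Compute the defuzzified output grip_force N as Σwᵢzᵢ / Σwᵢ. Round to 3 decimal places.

22.629

R1 (z=28.4): ¬heavy=1−0.58=0.42, none=0.42; AND[min(a, b)] → w = 0.42
R2 (z=23.0): minor=0.22, heavy=0.58; AND[min(a, b)] → w = 0.22
R3 (z=13.0): minor=0.22 → w = 0.22
R4 (z=18.5): minor=0.22, medium=0.95; AND[min(a, b)] → w = 0.22
R5 (z=25.0): minor=0.22, light=0.46; AND[min(a, b)] → w = 0.22
Weighted average = (0.42·28.4 + 0.22·23.0 + 0.22·13.0 + 0.22·18.5 + 0.22·25.0) / (0.42 + 0.22 + 0.22 + 0.22 + 0.22)
  = 29.4180 / 1.3000 = 22.629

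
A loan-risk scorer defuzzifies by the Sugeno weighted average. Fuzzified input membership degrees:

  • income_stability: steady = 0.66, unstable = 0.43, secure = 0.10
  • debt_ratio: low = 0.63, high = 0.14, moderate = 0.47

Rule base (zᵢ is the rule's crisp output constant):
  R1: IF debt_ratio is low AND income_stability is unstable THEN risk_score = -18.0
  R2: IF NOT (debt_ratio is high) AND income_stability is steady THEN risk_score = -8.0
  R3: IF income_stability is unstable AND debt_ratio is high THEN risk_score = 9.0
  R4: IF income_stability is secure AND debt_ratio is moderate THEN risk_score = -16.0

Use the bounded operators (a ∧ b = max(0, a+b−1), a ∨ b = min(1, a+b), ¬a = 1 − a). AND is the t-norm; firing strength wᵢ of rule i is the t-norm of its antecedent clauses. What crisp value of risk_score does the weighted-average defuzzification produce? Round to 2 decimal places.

-9.03

R1 (z=-18.0): low=0.63, unstable=0.43; AND[max(0, a+b−1)] → w = 0.06
R2 (z=-8.0): ¬high=1−0.14=0.86, steady=0.66; AND[max(0, a+b−1)] → w = 0.52
R3 (z=9.0): unstable=0.43, high=0.14; AND[max(0, a+b−1)] → w = 0.00
R4 (z=-16.0): secure=0.10, moderate=0.47; AND[max(0, a+b−1)] → w = 0.00
Weighted average = (0.06·-18.0 + 0.52·-8.0 + 0.00·9.0 + 0.00·-16.0) / (0.06 + 0.52 + 0.00 + 0.00)
  = -5.2400 / 0.5800 = -9.03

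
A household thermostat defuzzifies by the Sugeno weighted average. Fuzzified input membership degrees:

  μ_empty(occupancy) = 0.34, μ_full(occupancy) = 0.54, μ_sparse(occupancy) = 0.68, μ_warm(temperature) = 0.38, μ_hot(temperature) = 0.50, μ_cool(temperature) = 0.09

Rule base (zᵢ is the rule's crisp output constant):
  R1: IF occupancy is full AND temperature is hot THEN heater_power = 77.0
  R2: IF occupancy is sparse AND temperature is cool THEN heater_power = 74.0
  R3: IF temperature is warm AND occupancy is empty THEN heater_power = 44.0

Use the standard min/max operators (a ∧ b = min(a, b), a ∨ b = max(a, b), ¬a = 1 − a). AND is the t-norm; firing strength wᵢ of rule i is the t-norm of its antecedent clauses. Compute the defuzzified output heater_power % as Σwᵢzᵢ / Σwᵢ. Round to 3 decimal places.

64.645

R1 (z=77.0): full=0.54, hot=0.50; AND[min(a, b)] → w = 0.50
R2 (z=74.0): sparse=0.68, cool=0.09; AND[min(a, b)] → w = 0.09
R3 (z=44.0): warm=0.38, empty=0.34; AND[min(a, b)] → w = 0.34
Weighted average = (0.50·77.0 + 0.09·74.0 + 0.34·44.0) / (0.50 + 0.09 + 0.34)
  = 60.1200 / 0.9300 = 64.645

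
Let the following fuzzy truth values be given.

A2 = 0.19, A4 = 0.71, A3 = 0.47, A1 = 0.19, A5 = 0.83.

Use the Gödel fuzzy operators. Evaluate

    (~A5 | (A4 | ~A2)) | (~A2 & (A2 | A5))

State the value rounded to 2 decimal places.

~A5 = 1 − 0.83 = 0.17
~A2 = 1 − 0.19 = 0.81
A4 | ~A2 = max(a, b) on (0.71, 0.81) = 0.81
~A5 | (A4 | ~A2) = max(a, b) on (0.17, 0.81) = 0.81
~A2 = 1 − 0.19 = 0.81
A2 | A5 = max(a, b) on (0.19, 0.83) = 0.83
~A2 & (A2 | A5) = min(a, b) on (0.81, 0.83) = 0.81
(~A5 | (A4 | ~A2)) | (~A2 & (A2 | A5)) = max(a, b) on (0.81, 0.81) = 0.81

0.81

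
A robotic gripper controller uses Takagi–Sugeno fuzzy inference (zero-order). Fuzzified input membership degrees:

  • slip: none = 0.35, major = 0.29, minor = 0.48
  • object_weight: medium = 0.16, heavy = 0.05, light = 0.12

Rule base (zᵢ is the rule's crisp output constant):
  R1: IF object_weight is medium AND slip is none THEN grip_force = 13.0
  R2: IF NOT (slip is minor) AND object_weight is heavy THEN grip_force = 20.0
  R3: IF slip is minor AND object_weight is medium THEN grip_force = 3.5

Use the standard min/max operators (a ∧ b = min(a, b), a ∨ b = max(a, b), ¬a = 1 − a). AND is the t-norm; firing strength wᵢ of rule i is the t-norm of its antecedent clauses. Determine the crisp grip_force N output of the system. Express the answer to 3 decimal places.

R1 (z=13.0): medium=0.16, none=0.35; AND[min(a, b)] → w = 0.16
R2 (z=20.0): ¬minor=1−0.48=0.52, heavy=0.05; AND[min(a, b)] → w = 0.05
R3 (z=3.5): minor=0.48, medium=0.16; AND[min(a, b)] → w = 0.16
Weighted average = (0.16·13.0 + 0.05·20.0 + 0.16·3.5) / (0.16 + 0.05 + 0.16)
  = 3.6400 / 0.3700 = 9.838

9.838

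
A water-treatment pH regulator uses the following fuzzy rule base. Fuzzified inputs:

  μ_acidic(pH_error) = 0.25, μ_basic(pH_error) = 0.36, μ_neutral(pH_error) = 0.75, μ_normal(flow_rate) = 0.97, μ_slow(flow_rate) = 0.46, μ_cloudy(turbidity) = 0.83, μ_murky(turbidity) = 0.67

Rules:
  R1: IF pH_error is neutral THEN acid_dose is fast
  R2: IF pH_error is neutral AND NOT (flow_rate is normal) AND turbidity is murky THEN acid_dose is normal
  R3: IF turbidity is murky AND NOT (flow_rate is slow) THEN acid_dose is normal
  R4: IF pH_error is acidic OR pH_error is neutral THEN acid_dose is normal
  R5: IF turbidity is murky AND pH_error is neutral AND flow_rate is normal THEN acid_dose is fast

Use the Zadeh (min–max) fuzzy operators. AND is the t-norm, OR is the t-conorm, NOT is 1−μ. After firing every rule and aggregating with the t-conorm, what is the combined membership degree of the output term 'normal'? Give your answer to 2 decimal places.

R1: neutral=0.75 → w = 0.75
R2: neutral=0.75, ¬normal=1−0.97=0.03, murky=0.67; AND[min(a, b)] → w = 0.03
R3: murky=0.67, ¬slow=1−0.46=0.54; AND[min(a, b)] → w = 0.54
R4: acidic=0.25, neutral=0.75; OR[max(a, b)] → w = 0.75
R5: murky=0.67, neutral=0.75, normal=0.97; AND[min(a, b)] → w = 0.67
Rules with consequent 'normal': {R2, R3, R4} → strengths 0.03, 0.54, 0.75
Aggregate via t-conorm [max(a, b)]: 0.75

0.75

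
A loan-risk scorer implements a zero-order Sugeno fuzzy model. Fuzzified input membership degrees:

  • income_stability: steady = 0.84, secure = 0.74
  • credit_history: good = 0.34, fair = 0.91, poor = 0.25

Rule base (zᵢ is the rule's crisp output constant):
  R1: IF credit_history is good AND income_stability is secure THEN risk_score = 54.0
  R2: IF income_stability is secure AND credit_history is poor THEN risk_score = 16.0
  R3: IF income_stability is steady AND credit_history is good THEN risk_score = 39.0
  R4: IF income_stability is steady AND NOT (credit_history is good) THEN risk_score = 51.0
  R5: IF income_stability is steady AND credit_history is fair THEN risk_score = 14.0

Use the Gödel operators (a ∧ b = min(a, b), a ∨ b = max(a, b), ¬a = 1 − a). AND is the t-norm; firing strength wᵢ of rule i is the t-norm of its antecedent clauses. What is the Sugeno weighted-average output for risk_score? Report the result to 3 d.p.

R1 (z=54.0): good=0.34, secure=0.74; AND[min(a, b)] → w = 0.34
R2 (z=16.0): secure=0.74, poor=0.25; AND[min(a, b)] → w = 0.25
R3 (z=39.0): steady=0.84, good=0.34; AND[min(a, b)] → w = 0.34
R4 (z=51.0): steady=0.84, ¬good=1−0.34=0.66; AND[min(a, b)] → w = 0.66
R5 (z=14.0): steady=0.84, fair=0.91; AND[min(a, b)] → w = 0.84
Weighted average = (0.34·54.0 + 0.25·16.0 + 0.34·39.0 + 0.66·51.0 + 0.84·14.0) / (0.34 + 0.25 + 0.34 + 0.66 + 0.84)
  = 81.0400 / 2.4300 = 33.350

33.350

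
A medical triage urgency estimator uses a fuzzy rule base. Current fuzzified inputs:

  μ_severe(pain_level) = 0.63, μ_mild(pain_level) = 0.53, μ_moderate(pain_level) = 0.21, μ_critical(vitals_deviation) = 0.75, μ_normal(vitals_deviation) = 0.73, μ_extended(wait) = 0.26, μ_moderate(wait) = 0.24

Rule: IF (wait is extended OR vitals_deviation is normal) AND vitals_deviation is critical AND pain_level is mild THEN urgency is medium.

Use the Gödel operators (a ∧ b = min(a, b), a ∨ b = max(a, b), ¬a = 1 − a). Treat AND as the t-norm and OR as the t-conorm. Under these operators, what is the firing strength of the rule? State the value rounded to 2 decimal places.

firing strength: (extended=0.26 OR normal=0.73) = 0.73; AND[min(a, b)] with critical=0.75, mild=0.53 → w = 0.53

0.53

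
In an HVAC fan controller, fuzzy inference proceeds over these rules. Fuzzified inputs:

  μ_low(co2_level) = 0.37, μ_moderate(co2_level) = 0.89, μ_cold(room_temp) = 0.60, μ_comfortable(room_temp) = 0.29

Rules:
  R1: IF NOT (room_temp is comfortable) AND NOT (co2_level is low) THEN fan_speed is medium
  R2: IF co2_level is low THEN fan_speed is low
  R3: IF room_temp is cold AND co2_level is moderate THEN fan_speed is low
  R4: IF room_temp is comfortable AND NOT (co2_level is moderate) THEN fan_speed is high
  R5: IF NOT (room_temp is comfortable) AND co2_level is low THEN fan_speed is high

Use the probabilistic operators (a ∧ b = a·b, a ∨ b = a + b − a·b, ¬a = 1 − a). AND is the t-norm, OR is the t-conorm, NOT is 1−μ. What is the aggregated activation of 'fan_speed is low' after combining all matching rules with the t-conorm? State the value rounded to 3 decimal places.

R1: ¬comfortable=1−0.29=0.71, ¬low=1−0.37=0.63; AND[a·b] → w = 0.4473
R2: low=0.37 → w = 0.3700
R3: cold=0.60, moderate=0.89; AND[a·b] → w = 0.5340
R4: comfortable=0.29, ¬moderate=1−0.89=0.11; AND[a·b] → w = 0.0319
R5: ¬comfortable=1−0.29=0.71, low=0.37; AND[a·b] → w = 0.2627
Rules with consequent 'low': {R2, R3} → strengths 0.3700, 0.5340
Aggregate via t-conorm [a + b − a·b]: 0.7064

0.706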